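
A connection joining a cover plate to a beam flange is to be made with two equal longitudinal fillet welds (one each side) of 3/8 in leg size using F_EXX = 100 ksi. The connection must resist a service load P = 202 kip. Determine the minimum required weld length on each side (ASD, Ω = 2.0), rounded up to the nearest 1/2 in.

Throat t_e = 0.707 × 0.375 = 0.2651 in.
r_n/Ω = (0.6 × 100 × 0.2651) / 2.0 = 7.954 kip/in.
L_req = P / (r_n/Ω) = 202 / 7.954 = 25.4 in total.
Per side: 25.4 / 2 = 12.7 in.
Round up → use L = 13 in on each side.

L = 13 in on each side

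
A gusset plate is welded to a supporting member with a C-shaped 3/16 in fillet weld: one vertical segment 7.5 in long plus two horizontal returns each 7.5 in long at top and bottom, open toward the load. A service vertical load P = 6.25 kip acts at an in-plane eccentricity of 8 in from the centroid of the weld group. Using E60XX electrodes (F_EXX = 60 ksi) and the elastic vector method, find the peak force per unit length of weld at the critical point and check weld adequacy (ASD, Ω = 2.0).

Total weld length L_w = 22.5 in. Treat welds as unit-width lines.
Centroid: x̄ = 2×7.5×3.75 / 22.5 = 2.5 in from the vertical weld.
Polar moment about centroid: J = I_x + I_y = [7.5³/12 + 2×7.5×3.75²] + [7.5×2.5² + 2(7.5³/12 + 7.5×1.25²)] = 386.7 in³.
Direct shear f_v = P/L_w = 6.25 / 22.5 = 0.2778 kip/in (vertical).
Torsion M = P·e = 6.25 × 8 = 50 kip·in.
Critical point at (x, y) = (5, 3.75) from centroid. f_tx = M·y/J = 0.4848 kip/in; f_ty = M·x/J = 0.6465 kip/in.
Resultant f_max = √[f_tx² + (f_v + f_ty)²] = √[0.4848² + (0.2778 + 0.6465)²] = 1.044 kip/in.
Capacity per unit length: r_n/Ω = (1/2.0) × 0.6 × 60 × (0.707 × 0.1875) = 2.386 kip/in.
1.044 ≤ 2.386 → adequate.

f_max ≈ 1.04 kip/in; adequate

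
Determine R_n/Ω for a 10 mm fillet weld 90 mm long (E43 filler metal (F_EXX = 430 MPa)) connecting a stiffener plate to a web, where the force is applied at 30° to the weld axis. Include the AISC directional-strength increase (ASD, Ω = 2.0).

t_e = 0.707 × 10 = 7.07 mm; A_we = 7.07 × 90 = 636.3 mm².
Directional factor: 1.0 + 0.5 sin^1.5(30°) = 1.177.
F_nw = 0.6 × 430 × 1.177 = 303.6 MPa.
R_n/Ω = (303.6 × 636.3) / 2.0 × 10⁻³ = 96.59 kN.

R_n/Ω ≈ 96.6 kN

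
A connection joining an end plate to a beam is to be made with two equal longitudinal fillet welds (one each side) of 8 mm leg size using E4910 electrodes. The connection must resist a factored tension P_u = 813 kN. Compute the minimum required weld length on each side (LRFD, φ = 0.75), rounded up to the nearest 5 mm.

L = 330 mm on each side

E49XX → F_EXX = 490 MPa.
Throat t_e = 0.707 × 8 = 5.656 mm.
φr_n = 0.75 × 0.6 × 490 × 5.656 × 10⁻³ = 1.247 kN/mm.
L_req = P_u / φr_n = 813 / 1.247 = 651.9 mm total.
Per side: 651.9 / 2 = 325.9 mm.
Round up → use L = 330 mm on each side.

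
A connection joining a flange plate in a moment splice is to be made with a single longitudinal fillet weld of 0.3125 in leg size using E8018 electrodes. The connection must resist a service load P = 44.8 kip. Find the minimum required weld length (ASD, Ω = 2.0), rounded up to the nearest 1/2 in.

E80XX → F_EXX = 80 ksi.
Throat t_e = 0.707 × 0.3125 = 0.2209 in.
r_n/Ω = (0.6 × 80 × 0.2209) / 2.0 = 5.302 kip/in.
L_req = P / (r_n/Ω) = 44.8 / 5.302 = 8.449 in total.
Round up → use L = 8.5 in.

L = 8.5 in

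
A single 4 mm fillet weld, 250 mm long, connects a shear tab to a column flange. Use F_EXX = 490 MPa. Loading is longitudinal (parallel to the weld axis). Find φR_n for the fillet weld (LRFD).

φR_n ≈ 156 kN

Effective throat t_e = 0.707 × 4 = 2.828 mm.
Total length L = 250 mm; A_we = 2.828 × 250 = 707 mm².
F_nw = 0.6 F_EXX = 0.6 × 490 = 294 MPa.
φR_n = 0.75 × 294 × 707 × 10⁻³ = 155.9 kN.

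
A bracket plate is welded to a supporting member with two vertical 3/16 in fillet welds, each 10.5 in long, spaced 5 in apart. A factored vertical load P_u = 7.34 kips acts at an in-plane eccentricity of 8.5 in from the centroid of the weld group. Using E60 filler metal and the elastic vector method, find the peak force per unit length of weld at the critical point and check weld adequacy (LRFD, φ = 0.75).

E60XX → F_EXX = 60 ksi.
Total weld length L_w = 21 in. Treat welds as unit-width lines.
Polar moment about centroid: J = 2[d³/12 + d(b/2)²] = 2[10.5³/12 + 10.5×2.5²] = 324.2 in³.
Direct shear f_v = P/L_w = 7.34 / 21 = 0.3495 kip/in (vertical).
Torsion M = P·e = 7.34 × 8.5 = 62.39 kip·in.
Critical point at (x, y) = (2.5, 5.25) from centroid. f_tx = M·y/J = 1.01 kip/in; f_ty = M·x/J = 0.4811 kip/in.
Resultant f_max = √[f_tx² + (f_v + f_ty)²] = √[1.01² + (0.3495 + 0.4811)²] = 1.308 kip/in.
Capacity per unit length: φr_n = 0.75 × 0.6 × 60 × (0.707 × 0.1875) = 3.579 kip/in.
1.308 ≤ 3.579 → adequate.

f_max ≈ 1.31 kip/in; adequate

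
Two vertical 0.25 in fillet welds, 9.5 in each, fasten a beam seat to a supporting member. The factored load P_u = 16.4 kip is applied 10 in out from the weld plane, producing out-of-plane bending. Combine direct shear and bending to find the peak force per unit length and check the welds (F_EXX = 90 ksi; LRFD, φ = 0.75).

L_w = 2 × 9.5 = 19 in; section modulus (unit throat) S = 2 × L²/6 = 30.08 in².
Direct shear f_v = P/L_w = 16.4/19 = 0.8632 kip/in.
Moment M = P × e = 16.4 × 10 = 164 kip·in; bending f_b = M/S = 5.452 kip/in.
f_max = √(f_v² + f_b²) = √(0.8632² + 5.452²) = 5.519 kip/in.
φr_n = 0.75 × 0.6 × 90 × (0.707 × 0.25) = 7.158 kip/in → adequate.

f_max ≈ 5.52 kip/in; adequate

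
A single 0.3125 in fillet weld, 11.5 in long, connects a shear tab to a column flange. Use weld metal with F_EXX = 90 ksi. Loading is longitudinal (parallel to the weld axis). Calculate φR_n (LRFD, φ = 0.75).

φR_n ≈ 103 kip

Effective throat t_e = 0.707 × 0.3125 = 0.2209 in.
Total length L = 11.5 in; A_we = 0.2209 × 11.5 = 2.541 in².
F_nw = 0.6 F_EXX = 0.6 × 90 = 54 ksi.
φR_n = 0.75 × 54 × 2.541 = 102.9 kip.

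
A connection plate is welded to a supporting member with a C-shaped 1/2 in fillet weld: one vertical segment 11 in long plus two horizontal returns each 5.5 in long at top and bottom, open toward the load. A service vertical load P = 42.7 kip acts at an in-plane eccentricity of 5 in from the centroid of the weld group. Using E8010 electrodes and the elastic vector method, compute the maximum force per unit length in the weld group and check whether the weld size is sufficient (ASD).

f_max ≈ 4.31 kip/in; adequate

E80XX → F_EXX = 80 ksi.
Total weld length L_w = 22 in. Treat welds as unit-width lines.
Centroid: x̄ = 2×5.5×2.75 / 22 = 1.375 in from the vertical weld.
Polar moment about centroid: J = I_x + I_y = [11³/12 + 2×5.5×5.5²] + [11×1.375² + 2(5.5³/12 + 5.5×1.375²)] = 513 in³.
Direct shear f_v = P/L_w = 42.7 / 22 = 1.941 kip/in (vertical).
Torsion M = P·e = 42.7 × 5 = 213.5 kip·in.
Critical point at (x, y) = (4.125, 5.5) from centroid. f_tx = M·y/J = 2.289 kip/in; f_ty = M·x/J = 1.717 kip/in.
Resultant f_max = √[f_tx² + (f_v + f_ty)²] = √[2.289² + (1.941 + 1.717)²] = 4.315 kip/in.
Capacity per unit length: r_n/Ω = (1/2.0) × 0.6 × 80 × (0.707 × 0.5) = 8.484 kip/in.
4.315 ≤ 8.484 → adequate.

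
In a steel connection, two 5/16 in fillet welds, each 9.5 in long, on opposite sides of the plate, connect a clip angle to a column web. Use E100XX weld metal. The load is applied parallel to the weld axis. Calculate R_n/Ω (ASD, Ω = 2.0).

R_n/Ω ≈ 126 kip

E100XX → F_EXX = 100 ksi.
Effective throat t_e = 0.707 × 0.3125 = 0.2209 in.
Total length L = 19 in; A_we = 0.2209 × 19 = 4.198 in².
F_nw = 0.6 F_EXX = 0.6 × 100 = 60 ksi.
R_n = 60 × 4.198 = 251.9 kip; R_n/Ω = 251.9/2.0 = 125.9 kip.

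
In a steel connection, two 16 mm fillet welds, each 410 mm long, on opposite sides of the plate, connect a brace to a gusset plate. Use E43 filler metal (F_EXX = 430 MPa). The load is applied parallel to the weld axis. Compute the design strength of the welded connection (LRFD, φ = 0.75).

φR_n ≈ 1790 kN

Effective throat t_e = 0.707 × 16 = 11.31 mm.
Total length L = 820 mm; A_we = 11.31 × 820 = 9276 mm².
F_nw = 0.6 F_EXX = 0.6 × 430 = 258 MPa.
φR_n = 0.75 × 258 × 9276 × 10⁻³ = 1795 kN.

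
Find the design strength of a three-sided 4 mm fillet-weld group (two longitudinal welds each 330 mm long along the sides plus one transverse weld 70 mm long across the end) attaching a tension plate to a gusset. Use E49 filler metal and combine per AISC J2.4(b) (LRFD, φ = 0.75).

E49XX → F_EXX = 490 MPa.
t_e = 0.707 × 4 = 2.828 mm.
R_nwl = 0.6 × 490 × 2.828 × 660 × 10⁻³ = 548.7 kN (longitudinal, 2 welds).
R_nwt = 0.6 × 490 × 2.828 × 70 × 10⁻³ = 58.2 kN (transverse, base value).
(i) R_nwl + R_nwt = 606.9 kN; (ii) 0.85 R_nwl + 1.5 R_nwt = 553.7 kN.
R_n = max = 606.9 kN [governs: (i)]; φR_n = 455.2 kN.

φR_n ≈ 455 kN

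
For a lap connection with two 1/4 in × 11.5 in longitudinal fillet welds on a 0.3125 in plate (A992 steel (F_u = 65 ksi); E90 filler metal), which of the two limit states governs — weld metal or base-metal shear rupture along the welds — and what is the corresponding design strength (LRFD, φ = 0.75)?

E90XX → F_EXX = 90 ksi.
t_e = 0.707 × 0.25 = 0.1767 in; L = 23 in.
Weld metal: φR_n = 0.75 × 0.6 × 90 × 0.1767 × 23 = 164.6 kip.
Base metal (shear rupture): φR_n = 0.75 × 0.6 × 65 × 0.3125 × 23 = 210.2 kip.
Governing: weld metal.

φR_n ≈ 165 kip (weld metal governs)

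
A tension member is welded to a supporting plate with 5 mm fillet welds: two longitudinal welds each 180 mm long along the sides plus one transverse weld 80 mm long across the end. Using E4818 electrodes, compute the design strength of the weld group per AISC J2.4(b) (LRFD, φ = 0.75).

φR_n ≈ 336 kN

E48XX → F_EXX = 480 MPa.
t_e = 0.707 × 5 = 3.535 mm.
R_nwl = 0.6 × 480 × 3.535 × 360 × 10⁻³ = 366.5 kN (longitudinal, 2 welds).
R_nwt = 0.6 × 480 × 3.535 × 80 × 10⁻³ = 81.45 kN (transverse, base value).
(i) R_nwl + R_nwt = 448 kN; (ii) 0.85 R_nwl + 1.5 R_nwt = 433.7 kN.
R_n = max = 448 kN [governs: (i)]; φR_n = 336 kN.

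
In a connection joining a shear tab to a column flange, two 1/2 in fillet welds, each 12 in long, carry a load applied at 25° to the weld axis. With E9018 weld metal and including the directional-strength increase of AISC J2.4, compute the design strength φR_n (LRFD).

φR_n ≈ 391 kip

E90XX → F_EXX = 90 ksi.
t_e = 0.707 × 0.5 = 0.3535 in; A_we = 0.3535 × 24 = 8.484 in².
Directional factor: 1.0 + 0.5 sin^1.5(25°) = 1.137.
F_nw = 0.6 × 90 × 1.137 = 61.42 ksi.
φR_n = 0.75 × 61.42 × 8.484 = 390.8 kip.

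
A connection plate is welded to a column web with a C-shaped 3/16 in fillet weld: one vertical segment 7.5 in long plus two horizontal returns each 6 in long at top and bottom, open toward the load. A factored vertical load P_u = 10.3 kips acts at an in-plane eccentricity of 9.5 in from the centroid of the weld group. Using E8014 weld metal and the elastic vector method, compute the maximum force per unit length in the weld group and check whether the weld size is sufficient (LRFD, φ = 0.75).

f_max ≈ 2.36 kip/in; adequate

E80XX → F_EXX = 80 ksi.
Total weld length L_w = 19.5 in. Treat welds as unit-width lines.
Centroid: x̄ = 2×6×3 / 19.5 = 1.846 in from the vertical weld.
Polar moment about centroid: J = I_x + I_y = [7.5³/12 + 2×6×3.75²] + [7.5×1.846² + 2(6³/12 + 6×1.154²)] = 281.4 in³.
Direct shear f_v = P/L_w = 10.3 / 19.5 = 0.5282 kip/in (vertical).
Torsion M = P·e = 10.3 × 9.5 = 97.85 kip·in.
Critical point at (x, y) = (4.154, 3.75) from centroid. f_tx = M·y/J = 1.304 kip/in; f_ty = M·x/J = 1.444 kip/in.
Resultant f_max = √[f_tx² + (f_v + f_ty)²] = √[1.304² + (0.5282 + 1.444)²] = 2.364 kip/in.
Capacity per unit length: φr_n = 0.75 × 0.6 × 80 × (0.707 × 0.1875) = 4.772 kip/in.
2.364 ≤ 4.772 → adequate.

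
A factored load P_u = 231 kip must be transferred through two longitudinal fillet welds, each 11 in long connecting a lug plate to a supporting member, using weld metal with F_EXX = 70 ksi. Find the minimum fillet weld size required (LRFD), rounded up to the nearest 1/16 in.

Total weld length L = 22 in.
Required throat t_e = P_u / (φ × 0.6 F_EXX × L) = 231 / (0.75 × 0.6 × 70 × 22) = 0.3333 in.
Required leg w = t_e / 0.707 = 0.4715 in → use 1/2 in.

w = 1/2 in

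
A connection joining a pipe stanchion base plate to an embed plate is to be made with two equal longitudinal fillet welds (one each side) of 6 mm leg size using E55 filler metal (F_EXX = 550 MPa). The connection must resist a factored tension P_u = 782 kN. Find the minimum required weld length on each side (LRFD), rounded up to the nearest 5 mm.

Throat t_e = 0.707 × 6 = 4.242 mm.
φr_n = 0.75 × 0.6 × 550 × 4.242 × 10⁻³ = 1.05 kN/mm.
L_req = P_u / φr_n = 782 / 1.05 = 744.8 mm total.
Per side: 744.8 / 2 = 372.4 mm.
Round up → use L = 375 mm on each side.

L = 375 mm on each side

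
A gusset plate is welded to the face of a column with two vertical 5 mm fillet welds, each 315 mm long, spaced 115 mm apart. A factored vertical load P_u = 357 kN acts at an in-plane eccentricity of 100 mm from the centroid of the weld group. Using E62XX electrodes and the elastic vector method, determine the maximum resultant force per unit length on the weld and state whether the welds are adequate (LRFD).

E62XX → F_EXX = 620 MPa.
Total weld length L_w = 630 mm. Treat welds as unit-width lines.
Polar moment about centroid: J = 2[d³/12 + d(b/2)²] = 2[315³/12 + 315×57.5²] = 7292000 mm³.
Direct shear f_v = P/L_w = 357×10³ / 630 = 566.7 N/mm (vertical).
Torsion M = P·e = 357×10³ × 100 = 35700000 N·mm.
Critical point at (x, y) = (57.5, 157.5) from centroid. f_tx = M·y/J = 771.1 N/mm; f_ty = M·x/J = 281.5 N/mm.
Resultant f_max = √[f_tx² + (f_v + f_ty)²] = √[771.1² + (566.7 + 281.5)²] = 1146 N/mm.
Capacity per unit length: φr_n = 0.75 × 0.6 × 620 × (0.707 × 5) = 986.3 N/mm.
1146 > 986.3 → NOT adequate.

f_max ≈ 1150 N/mm; NOT adequate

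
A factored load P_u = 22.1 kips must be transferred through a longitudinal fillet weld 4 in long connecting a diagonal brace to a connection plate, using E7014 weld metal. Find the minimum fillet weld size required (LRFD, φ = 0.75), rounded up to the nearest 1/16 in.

E70XX → F_EXX = 70 ksi.
Total weld length L = 4 in.
Required throat t_e = P_u / (φ × 0.6 F_EXX × L) = 22.1 / (0.75 × 0.6 × 70 × 4) = 0.1754 in.
Required leg w = t_e / 0.707 = 0.2481 in → use 1/4 in.

w = 1/4 in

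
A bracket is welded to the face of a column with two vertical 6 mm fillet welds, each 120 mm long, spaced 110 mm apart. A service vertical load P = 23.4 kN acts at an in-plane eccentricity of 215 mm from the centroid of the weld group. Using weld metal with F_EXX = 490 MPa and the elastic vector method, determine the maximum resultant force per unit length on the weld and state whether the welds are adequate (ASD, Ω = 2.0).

f_max ≈ 475 N/mm; adequate

Total weld length L_w = 240 mm. Treat welds as unit-width lines.
Polar moment about centroid: J = 2[d³/12 + d(b/2)²] = 2[120³/12 + 120×55²] = 1014000 mm³.
Direct shear f_v = P/L_w = 23.4×10³ / 240 = 97.5 N/mm (vertical).
Torsion M = P·e = 23.4×10³ × 215 = 5031000 N·mm.
Critical point at (x, y) = (55, 60) from centroid. f_tx = M·y/J = 297.7 N/mm; f_ty = M·x/J = 272.9 N/mm.
Resultant f_max = √[f_tx² + (f_v + f_ty)²] = √[297.7² + (97.5 + 272.9)²] = 475.2 N/mm.
Capacity per unit length: r_n/Ω = (1/2.0) × 0.6 × 490 × (0.707 × 6) = 623.6 N/mm.
475.2 ≤ 623.6 → adequate.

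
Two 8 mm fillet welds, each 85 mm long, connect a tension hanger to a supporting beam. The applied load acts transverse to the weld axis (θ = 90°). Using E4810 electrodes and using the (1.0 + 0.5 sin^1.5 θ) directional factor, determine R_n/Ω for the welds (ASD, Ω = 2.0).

R_n/Ω ≈ 208 kN

E48XX → F_EXX = 480 MPa.
t_e = 0.707 × 8 = 5.656 mm; A_we = 5.656 × 170 = 961.5 mm².
Directional factor: 1.0 + 0.5 sin^1.5(90°) = 1.5.
F_nw = 0.6 × 480 × 1.5 = 432 MPa.
R_n/Ω = (432 × 961.5) / 2.0 × 10⁻³ = 207.7 kN.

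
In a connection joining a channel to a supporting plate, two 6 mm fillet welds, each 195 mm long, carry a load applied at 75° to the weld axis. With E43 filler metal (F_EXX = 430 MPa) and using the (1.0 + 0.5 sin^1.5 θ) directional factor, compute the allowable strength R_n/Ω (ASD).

t_e = 0.707 × 6 = 4.242 mm; A_we = 4.242 × 390 = 1654 mm².
Directional factor: 1.0 + 0.5 sin^1.5(75°) = 1.475.
F_nw = 0.6 × 430 × 1.475 = 380.5 MPa.
R_n/Ω = (380.5 × 1654) / 2.0 × 10⁻³ = 314.7 kN.

R_n/Ω ≈ 315 kN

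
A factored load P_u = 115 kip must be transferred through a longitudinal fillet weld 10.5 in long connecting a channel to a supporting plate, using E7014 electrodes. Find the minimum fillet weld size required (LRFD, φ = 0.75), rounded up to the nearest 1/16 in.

w = 1/2 in

E70XX → F_EXX = 70 ksi.
Total weld length L = 10.5 in.
Required throat t_e = P_u / (φ × 0.6 F_EXX × L) = 115 / (0.75 × 0.6 × 70 × 10.5) = 0.3477 in.
Required leg w = t_e / 0.707 = 0.4918 in → use 1/2 in.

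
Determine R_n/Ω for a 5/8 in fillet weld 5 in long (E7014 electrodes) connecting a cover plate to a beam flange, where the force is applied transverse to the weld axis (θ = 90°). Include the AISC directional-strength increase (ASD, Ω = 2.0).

E70XX → F_EXX = 70 ksi.
t_e = 0.707 × 0.625 = 0.4419 in; A_we = 0.4419 × 5 = 2.209 in².
Directional factor: 1.0 + 0.5 sin^1.5(90°) = 1.5.
F_nw = 0.6 × 70 × 1.5 = 63 ksi.
R_n/Ω = (63 × 2.209) / 2.0 = 69.6 kips.

R_n/Ω ≈ 69.6 kips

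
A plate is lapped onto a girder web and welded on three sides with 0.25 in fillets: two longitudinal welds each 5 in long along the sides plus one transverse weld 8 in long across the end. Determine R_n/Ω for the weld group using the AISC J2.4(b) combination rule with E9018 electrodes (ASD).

R_n/Ω ≈ 97.8 kips

E90XX → F_EXX = 90 ksi.
t_e = 0.707 × 0.25 = 0.1767 in.
R_nwl = 0.6 × 90 × 0.1767 × 10 = 95.44 kips (longitudinal, 2 welds).
R_nwt = 0.6 × 90 × 0.1767 × 8 = 76.36 kips (transverse, base value).
(i) R_nwl + R_nwt = 171.8 kips; (ii) 0.85 R_nwl + 1.5 R_nwt = 195.7 kips.
R_n = max = 195.7 kips [governs: (ii)]; R_n/Ω = 97.83 kips.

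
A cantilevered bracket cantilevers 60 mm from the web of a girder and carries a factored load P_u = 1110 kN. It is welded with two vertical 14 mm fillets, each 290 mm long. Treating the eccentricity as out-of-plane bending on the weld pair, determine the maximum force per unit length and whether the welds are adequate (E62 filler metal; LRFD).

E62XX → F_EXX = 620 MPa.
L_w = 2 × 290 = 580 mm; section modulus (unit throat) S = 2 × L²/6 = 28030 mm².
Direct shear f_v = P/L_w = 1110×10³/580 = 1914 N/mm.
Moment M = P × e = 1110×10³ × 60 = 66600000 N·mm; bending f_b = M/S = 2376 N/mm.
f_max = √(f_v² + f_b²) = √(1914² + 2376²) = 3051 N/mm.
φr_n = 0.75 × 0.6 × 620 × (0.707 × 14) = 2762 N/mm → NOT adequate.

f_max ≈ 3050 N/mm; NOT adequate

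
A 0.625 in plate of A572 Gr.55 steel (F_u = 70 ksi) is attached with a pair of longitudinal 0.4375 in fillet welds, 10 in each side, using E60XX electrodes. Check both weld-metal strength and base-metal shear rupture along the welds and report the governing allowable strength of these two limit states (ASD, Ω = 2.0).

R_n/Ω ≈ 111 kip (weld metal governs)

E60XX → F_EXX = 60 ksi.
t_e = 0.707 × 0.4375 = 0.3093 in; L = 20 in.
Weld metal: R_n/Ω = (1/2.0) × 0.6 × 60 × 0.3093 × 20 = 111.4 kip.
Base metal (shear rupture): R_n/Ω = (1/2.0) × 0.6 × 70 × 0.625 × 20 = 262.5 kip.
Governing: weld metal.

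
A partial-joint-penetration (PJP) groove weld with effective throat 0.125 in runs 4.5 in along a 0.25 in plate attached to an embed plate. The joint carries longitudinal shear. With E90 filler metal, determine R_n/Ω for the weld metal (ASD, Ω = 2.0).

E90XX → F_EXX = 90 ksi.
Effective throat (given) t_e = 0.125 in.
A_we = 0.125 × 4.5 = 0.5625 in².
F_nw = 0.6 F_EXX = 54 ksi.
R_n/Ω = (54 × 0.5625) / 2.0 = 15.19 kips.

R_n/Ω ≈ 15.2 kips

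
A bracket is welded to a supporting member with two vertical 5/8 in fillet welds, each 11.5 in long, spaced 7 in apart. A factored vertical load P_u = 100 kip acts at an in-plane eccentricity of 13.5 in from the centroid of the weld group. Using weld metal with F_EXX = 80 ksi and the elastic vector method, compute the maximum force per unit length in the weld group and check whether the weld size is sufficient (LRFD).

f_max ≈ 19.6 kip/in; NOT adequate

Total weld length L_w = 23 in. Treat welds as unit-width lines.
Polar moment about centroid: J = 2[d³/12 + d(b/2)²] = 2[11.5³/12 + 11.5×3.5²] = 535.2 in³.
Direct shear f_v = P/L_w = 100 / 23 = 4.348 kip/in (vertical).
Torsion M = P·e = 100 × 13.5 = 1350 kip·in.
Critical point at (x, y) = (3.5, 5.75) from centroid. f_tx = M·y/J = 14.5 kip/in; f_ty = M·x/J = 8.828 kip/in.
Resultant f_max = √[f_tx² + (f_v + f_ty)²] = √[14.5² + (4.348 + 8.828)²] = 19.59 kip/in.
Capacity per unit length: φr_n = 0.75 × 0.6 × 80 × (0.707 × 0.625) = 15.91 kip/in.
19.59 > 15.91 → NOT adequate.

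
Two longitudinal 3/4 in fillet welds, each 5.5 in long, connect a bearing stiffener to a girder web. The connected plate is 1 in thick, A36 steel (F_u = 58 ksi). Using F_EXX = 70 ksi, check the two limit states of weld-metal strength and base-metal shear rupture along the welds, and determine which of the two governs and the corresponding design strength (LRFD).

t_e = 0.707 × 0.75 = 0.5302 in; L = 11 in.
Weld metal: φR_n = 0.75 × 0.6 × 70 × 0.5302 × 11 = 183.7 kip.
Base metal (shear rupture): φR_n = 0.75 × 0.6 × 58 × 1 × 11 = 287.1 kip.
Governing: weld metal.

φR_n ≈ 184 kip (weld metal governs)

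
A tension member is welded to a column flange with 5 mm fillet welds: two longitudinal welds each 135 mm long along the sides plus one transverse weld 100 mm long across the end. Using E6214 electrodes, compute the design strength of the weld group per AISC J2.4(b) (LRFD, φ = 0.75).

E62XX → F_EXX = 620 MPa.
t_e = 0.707 × 5 = 3.535 mm.
R_nwl = 0.6 × 620 × 3.535 × 270 × 10⁻³ = 355.1 kN (longitudinal, 2 welds).
R_nwt = 0.6 × 620 × 3.535 × 100 × 10⁻³ = 131.5 kN (transverse, base value).
(i) R_nwl + R_nwt = 486.6 kN; (ii) 0.85 R_nwl + 1.5 R_nwt = 499.1 kN.
R_n = max = 499.1 kN [governs: (ii)]; φR_n = 374.3 kN.

φR_n ≈ 374 kN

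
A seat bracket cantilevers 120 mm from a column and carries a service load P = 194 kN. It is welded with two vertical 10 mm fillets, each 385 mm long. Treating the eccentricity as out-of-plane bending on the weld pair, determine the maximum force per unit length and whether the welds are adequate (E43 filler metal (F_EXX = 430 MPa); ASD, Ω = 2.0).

L_w = 2 × 385 = 770 mm; section modulus (unit throat) S = 2 × L²/6 = 49410 mm².
Direct shear f_v = P/L_w = 194×10³/770 = 251.9 N/mm.
Moment M = P × e = 194×10³ × 120 = 23280000 N·mm; bending f_b = M/S = 471.2 N/mm.
f_max = √(f_v² + f_b²) = √(251.9² + 471.2²) = 534.3 N/mm.
r_n/Ω = (1/2.0) × 0.6 × 430 × (0.707 × 10) = 912 N/mm → adequate.

f_max ≈ 534 N/mm; adequate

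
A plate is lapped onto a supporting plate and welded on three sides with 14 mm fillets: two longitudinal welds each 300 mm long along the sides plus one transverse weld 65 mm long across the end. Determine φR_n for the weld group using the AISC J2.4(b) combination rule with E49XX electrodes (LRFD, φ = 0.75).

φR_n ≈ 1450 kN

E49XX → F_EXX = 490 MPa.
t_e = 0.707 × 14 = 9.898 mm.
R_nwl = 0.6 × 490 × 9.898 × 600 × 10⁻³ = 1746 kN (longitudinal, 2 welds).
R_nwt = 0.6 × 490 × 9.898 × 65 × 10⁻³ = 189.2 kN (transverse, base value).
(i) R_nwl + R_nwt = 1935 kN; (ii) 0.85 R_nwl + 1.5 R_nwt = 1768 kN.
R_n = max = 1935 kN [governs: (i)]; φR_n = 1451 kN.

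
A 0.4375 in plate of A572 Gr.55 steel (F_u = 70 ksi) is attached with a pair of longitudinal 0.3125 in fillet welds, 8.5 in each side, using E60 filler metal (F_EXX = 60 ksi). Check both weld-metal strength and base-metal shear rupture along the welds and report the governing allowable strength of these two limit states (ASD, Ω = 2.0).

t_e = 0.707 × 0.3125 = 0.2209 in; L = 17 in.
Weld metal: R_n/Ω = (1/2.0) × 0.6 × 60 × 0.2209 × 17 = 67.61 kip.
Base metal (shear rupture): R_n/Ω = (1/2.0) × 0.6 × 70 × 0.4375 × 17 = 156.2 kip.
Governing: weld metal.

R_n/Ω ≈ 67.6 kip (weld metal governs)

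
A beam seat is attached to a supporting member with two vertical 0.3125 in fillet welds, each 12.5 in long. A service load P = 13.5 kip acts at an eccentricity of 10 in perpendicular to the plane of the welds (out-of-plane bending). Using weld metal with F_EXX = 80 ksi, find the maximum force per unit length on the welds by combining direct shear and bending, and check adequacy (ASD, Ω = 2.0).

L_w = 2 × 12.5 = 25 in; section modulus (unit throat) S = 2 × L²/6 = 52.08 in².
Direct shear f_v = P/L_w = 13.5/25 = 0.54 kip/in.
Moment M = P × e = 13.5 × 10 = 135 kip·in; bending f_b = M/S = 2.592 kip/in.
f_max = √(f_v² + f_b²) = √(0.54² + 2.592²) = 2.648 kip/in.
r_n/Ω = (1/2.0) × 0.6 × 80 × (0.707 × 0.3125) = 5.302 kip/in → adequate.

f_max ≈ 2.65 kip/in; adequate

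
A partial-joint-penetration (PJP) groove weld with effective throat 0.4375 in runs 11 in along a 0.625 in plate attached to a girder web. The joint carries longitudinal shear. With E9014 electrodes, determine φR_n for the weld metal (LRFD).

E90XX → F_EXX = 90 ksi.
Effective throat (given) t_e = 0.4375 in.
A_we = 0.4375 × 11 = 4.812 in².
F_nw = 0.6 F_EXX = 54 ksi.
φR_n = 0.75 × 54 × 4.812 = 194.9 kip.

φR_n ≈ 195 kip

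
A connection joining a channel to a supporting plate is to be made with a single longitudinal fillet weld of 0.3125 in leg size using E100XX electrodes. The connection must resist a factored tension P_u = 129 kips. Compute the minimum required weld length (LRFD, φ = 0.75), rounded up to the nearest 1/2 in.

L = 13 in

E100XX → F_EXX = 100 ksi.
Throat t_e = 0.707 × 0.3125 = 0.2209 in.
φr_n = 0.75 × 0.6 × 100 × 0.2209 = 9.942 kips/in.
L_req = P_u / φr_n = 129 / 9.942 = 12.98 in total.
Round up → use L = 13 in.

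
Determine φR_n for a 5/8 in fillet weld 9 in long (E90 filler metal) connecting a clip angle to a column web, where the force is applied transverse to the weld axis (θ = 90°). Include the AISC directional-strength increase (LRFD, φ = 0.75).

φR_n ≈ 242 kips

E90XX → F_EXX = 90 ksi.
t_e = 0.707 × 0.625 = 0.4419 in; A_we = 0.4419 × 9 = 3.977 in².
Directional factor: 1.0 + 0.5 sin^1.5(90°) = 1.5.
F_nw = 0.6 × 90 × 1.5 = 81 ksi.
φR_n = 0.75 × 81 × 3.977 = 241.6 kips.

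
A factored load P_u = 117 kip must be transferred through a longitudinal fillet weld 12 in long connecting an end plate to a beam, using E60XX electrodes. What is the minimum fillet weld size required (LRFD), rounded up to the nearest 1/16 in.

w = 9/16 in

E60XX → F_EXX = 60 ksi.
Total weld length L = 12 in.
Required throat t_e = P_u / (φ × 0.6 F_EXX × L) = 117 / (0.75 × 0.6 × 60 × 12) = 0.3611 in.
Required leg w = t_e / 0.707 = 0.5108 in → use 9/16 in.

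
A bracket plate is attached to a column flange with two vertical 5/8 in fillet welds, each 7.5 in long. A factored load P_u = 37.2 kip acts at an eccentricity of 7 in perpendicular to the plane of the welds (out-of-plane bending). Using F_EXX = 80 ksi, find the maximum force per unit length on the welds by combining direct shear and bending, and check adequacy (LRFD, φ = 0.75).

f_max ≈ 14.1 kip/in; adequate

L_w = 2 × 7.5 = 15 in; section modulus (unit throat) S = 2 × L²/6 = 18.75 in².
Direct shear f_v = P/L_w = 37.2/15 = 2.48 kip/in.
Moment M = P × e = 37.2 × 7 = 260.4 kip·in; bending f_b = M/S = 13.89 kip/in.
f_max = √(f_v² + f_b²) = √(2.48² + 13.89²) = 14.11 kip/in.
φr_n = 0.75 × 0.6 × 80 × (0.707 × 0.625) = 15.91 kip/in → adequate.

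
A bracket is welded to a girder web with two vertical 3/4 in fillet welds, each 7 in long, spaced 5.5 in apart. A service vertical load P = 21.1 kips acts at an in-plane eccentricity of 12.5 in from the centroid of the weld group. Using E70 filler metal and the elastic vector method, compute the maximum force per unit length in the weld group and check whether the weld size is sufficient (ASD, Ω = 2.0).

f_max ≈ 8.22 kip/in; adequate

E70XX → F_EXX = 70 ksi.
Total weld length L_w = 14 in. Treat welds as unit-width lines.
Polar moment about centroid: J = 2[d³/12 + d(b/2)²] = 2[7³/12 + 7×2.75²] = 163 in³.
Direct shear f_v = P/L_w = 21.1 / 14 = 1.507 kip/in (vertical).
Torsion M = P·e = 21.1 × 12.5 = 263.75 kip·in.
Critical point at (x, y) = (2.75, 3.5) from centroid. f_tx = M·y/J = 5.662 kip/in; f_ty = M·x/J = 4.449 kip/in.
Resultant f_max = √[f_tx² + (f_v + f_ty)²] = √[5.662² + (1.507 + 4.449)²] = 8.218 kip/in.
Capacity per unit length: r_n/Ω = (1/2.0) × 0.6 × 70 × (0.707 × 0.75) = 11.14 kip/in.
8.218 ≤ 11.14 → adequate.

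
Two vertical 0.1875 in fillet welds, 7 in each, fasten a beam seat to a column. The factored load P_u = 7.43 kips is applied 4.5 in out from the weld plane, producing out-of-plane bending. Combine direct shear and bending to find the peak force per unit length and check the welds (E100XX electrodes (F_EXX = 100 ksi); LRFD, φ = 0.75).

f_max ≈ 2.11 kip/in; adequate

L_w = 2 × 7 = 14 in; section modulus (unit throat) S = 2 × L²/6 = 16.33 in².
Direct shear f_v = P/L_w = 7.43/14 = 0.5307 kip/in.
Moment M = P × e = 7.43 × 4.5 = 33.435 kip·in; bending f_b = M/S = 2.047 kip/in.
f_max = √(f_v² + f_b²) = √(0.5307² + 2.047²) = 2.115 kip/in.
φr_n = 0.75 × 0.6 × 100 × (0.707 × 0.1875) = 5.965 kip/in → adequate.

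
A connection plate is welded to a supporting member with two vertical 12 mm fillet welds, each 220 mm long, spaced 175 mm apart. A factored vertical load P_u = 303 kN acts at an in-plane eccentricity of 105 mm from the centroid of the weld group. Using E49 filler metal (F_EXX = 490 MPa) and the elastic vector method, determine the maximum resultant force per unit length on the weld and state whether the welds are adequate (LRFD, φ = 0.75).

f_max ≈ 1410 N/mm; adequate

Total weld length L_w = 440 mm. Treat welds as unit-width lines.
Polar moment about centroid: J = 2[d³/12 + d(b/2)²] = 2[220³/12 + 220×87.5²] = 5143000 mm³.
Direct shear f_v = P/L_w = 303×10³ / 440 = 688.6 N/mm (vertical).
Torsion M = P·e = 303×10³ × 105 = 31815000 N·mm.
Critical point at (x, y) = (87.5, 110) from centroid. f_tx = M·y/J = 680.4 N/mm; f_ty = M·x/J = 541.2 N/mm.
Resultant f_max = √[f_tx² + (f_v + f_ty)²] = √[680.4² + (688.6 + 541.2)²] = 1406 N/mm.
Capacity per unit length: φr_n = 0.75 × 0.6 × 490 × (0.707 × 12) = 1871 N/mm.
1406 ≤ 1871 → adequate.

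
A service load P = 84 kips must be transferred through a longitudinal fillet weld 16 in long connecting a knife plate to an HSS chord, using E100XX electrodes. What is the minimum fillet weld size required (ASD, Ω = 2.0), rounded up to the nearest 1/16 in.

E100XX → F_EXX = 100 ksi.
Total weld length L = 16 in.
Required throat t_e = P × Ω / (0.6 F_EXX × L) = 84 × 2.0 / (0.6 × 100 × 16) = 0.175 in.
Required leg w = t_e / 0.707 = 0.2475 in → use 1/4 in.

w = 1/4 in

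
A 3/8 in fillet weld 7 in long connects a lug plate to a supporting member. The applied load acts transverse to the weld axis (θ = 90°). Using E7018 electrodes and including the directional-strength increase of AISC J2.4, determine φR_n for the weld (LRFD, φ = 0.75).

φR_n ≈ 87.7 kips

E70XX → F_EXX = 70 ksi.
t_e = 0.707 × 0.375 = 0.2651 in; A_we = 0.2651 × 7 = 1.856 in².
Directional factor: 1.0 + 0.5 sin^1.5(90°) = 1.5.
F_nw = 0.6 × 70 × 1.5 = 63 ksi.
φR_n = 0.75 × 63 × 1.856 = 87.69 kips.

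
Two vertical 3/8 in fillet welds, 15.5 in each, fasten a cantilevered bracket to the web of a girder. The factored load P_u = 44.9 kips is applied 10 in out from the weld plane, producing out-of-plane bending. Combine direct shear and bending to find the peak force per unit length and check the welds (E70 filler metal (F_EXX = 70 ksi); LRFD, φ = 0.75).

f_max ≈ 5.79 kip/in; adequate

L_w = 2 × 15.5 = 31 in; section modulus (unit throat) S = 2 × L²/6 = 80.08 in².
Direct shear f_v = P/L_w = 44.9/31 = 1.448 kip/in.
Moment M = P × e = 44.9 × 10 = 449 kip·in; bending f_b = M/S = 5.607 kip/in.
f_max = √(f_v² + f_b²) = √(1.448² + 5.607²) = 5.791 kip/in.
φr_n = 0.75 × 0.6 × 70 × (0.707 × 0.375) = 8.351 kip/in → adequate.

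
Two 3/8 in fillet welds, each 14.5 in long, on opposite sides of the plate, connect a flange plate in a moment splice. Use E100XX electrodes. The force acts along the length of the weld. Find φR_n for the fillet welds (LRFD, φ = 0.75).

E100XX → F_EXX = 100 ksi.
Effective throat t_e = 0.707 × 0.375 = 0.2651 in.
Total length L = 29 in; A_we = 0.2651 × 29 = 7.689 in².
F_nw = 0.6 F_EXX = 0.6 × 100 = 60 ksi.
φR_n = 0.75 × 60 × 7.689 = 346 kips.

φR_n ≈ 346 kips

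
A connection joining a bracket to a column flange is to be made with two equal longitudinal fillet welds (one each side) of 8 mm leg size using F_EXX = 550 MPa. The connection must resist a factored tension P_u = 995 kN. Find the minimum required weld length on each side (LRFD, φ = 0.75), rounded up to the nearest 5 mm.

L = 360 mm on each side

Throat t_e = 0.707 × 8 = 5.656 mm.
φr_n = 0.75 × 0.6 × 550 × 5.656 × 10⁻³ = 1.4 kN/mm.
L_req = P_u / φr_n = 995 / 1.4 = 710.8 mm total.
Per side: 710.8 / 2 = 355.4 mm.
Round up → use L = 360 mm on each side.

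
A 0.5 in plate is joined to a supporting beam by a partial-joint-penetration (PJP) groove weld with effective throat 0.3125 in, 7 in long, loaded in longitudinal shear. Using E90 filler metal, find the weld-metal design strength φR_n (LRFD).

φR_n ≈ 88.6 kips

E90XX → F_EXX = 90 ksi.
Effective throat (given) t_e = 0.3125 in.
A_we = 0.3125 × 7 = 2.188 in².
F_nw = 0.6 F_EXX = 54 ksi.
φR_n = 0.75 × 54 × 2.188 = 88.59 kips.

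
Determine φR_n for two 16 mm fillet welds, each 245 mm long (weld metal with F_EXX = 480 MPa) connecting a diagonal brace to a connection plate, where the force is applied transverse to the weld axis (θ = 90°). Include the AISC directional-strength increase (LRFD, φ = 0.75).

t_e = 0.707 × 16 = 11.31 mm; A_we = 11.31 × 490 = 5543 mm².
Directional factor: 1.0 + 0.5 sin^1.5(90°) = 1.5.
F_nw = 0.6 × 480 × 1.5 = 432 MPa.
φR_n = 0.75 × 432 × 5543 × 10⁻³ = 1796 kN.

φR_n ≈ 1800 kN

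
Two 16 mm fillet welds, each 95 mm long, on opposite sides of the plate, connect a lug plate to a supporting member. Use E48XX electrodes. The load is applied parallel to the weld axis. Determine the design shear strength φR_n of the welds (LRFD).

E48XX → F_EXX = 480 MPa.
Effective throat t_e = 0.707 × 16 = 11.31 mm.
Total length L = 190 mm; A_we = 11.31 × 190 = 2149 mm².
F_nw = 0.6 F_EXX = 0.6 × 480 = 288 MPa.
φR_n = 0.75 × 288 × 2149 × 10⁻³ = 464.2 kN.

φR_n ≈ 464 kN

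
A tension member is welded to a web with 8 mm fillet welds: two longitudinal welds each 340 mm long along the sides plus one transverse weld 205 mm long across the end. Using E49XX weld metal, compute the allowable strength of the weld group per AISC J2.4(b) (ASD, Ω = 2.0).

E49XX → F_EXX = 490 MPa.
t_e = 0.707 × 8 = 5.656 mm.
R_nwl = 0.6 × 490 × 5.656 × 680 × 10⁻³ = 1131 kN (longitudinal, 2 welds).
R_nwt = 0.6 × 490 × 5.656 × 205 × 10⁻³ = 340.9 kN (transverse, base value).
(i) R_nwl + R_nwt = 1472 kN; (ii) 0.85 R_nwl + 1.5 R_nwt = 1472 kN.
R_n = max = 1472 kN [governs: (ii)]; R_n/Ω = 736.2 kN.

R_n/Ω ≈ 736 kN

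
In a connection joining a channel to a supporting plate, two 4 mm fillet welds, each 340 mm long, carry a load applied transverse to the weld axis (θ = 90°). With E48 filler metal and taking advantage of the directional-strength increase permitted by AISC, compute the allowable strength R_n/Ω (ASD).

E48XX → F_EXX = 480 MPa.
t_e = 0.707 × 4 = 2.828 mm; A_we = 2.828 × 680 = 1923 mm².
Directional factor: 1.0 + 0.5 sin^1.5(90°) = 1.5.
F_nw = 0.6 × 480 × 1.5 = 432 MPa.
R_n/Ω = (432 × 1923) / 2.0 × 10⁻³ = 415.4 kN.

R_n/Ω ≈ 415 kN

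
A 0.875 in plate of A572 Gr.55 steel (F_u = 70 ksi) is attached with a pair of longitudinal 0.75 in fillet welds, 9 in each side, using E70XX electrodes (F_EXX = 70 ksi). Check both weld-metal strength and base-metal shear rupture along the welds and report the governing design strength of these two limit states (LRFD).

t_e = 0.707 × 0.75 = 0.5302 in; L = 18 in.
Weld metal: φR_n = 0.75 × 0.6 × 70 × 0.5302 × 18 = 300.7 kip.
Base metal (shear rupture): φR_n = 0.75 × 0.6 × 70 × 0.875 × 18 = 496.1 kip.
Governing: weld metal.

φR_n ≈ 301 kip (weld metal governs)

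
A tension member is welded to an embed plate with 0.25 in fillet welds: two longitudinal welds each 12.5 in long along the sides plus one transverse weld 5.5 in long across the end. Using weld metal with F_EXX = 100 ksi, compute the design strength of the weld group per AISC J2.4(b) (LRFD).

t_e = 0.707 × 0.25 = 0.1767 in.
R_nwl = 0.6 × 100 × 0.1767 × 25 = 265.1 kips (longitudinal, 2 welds).
R_nwt = 0.6 × 100 × 0.1767 × 5.5 = 58.33 kips (transverse, base value).
(i) R_nwl + R_nwt = 323.5 kips; (ii) 0.85 R_nwl + 1.5 R_nwt = 312.8 kips.
R_n = max = 323.5 kips [governs: (i)]; φR_n = 242.6 kips.

φR_n ≈ 243 kips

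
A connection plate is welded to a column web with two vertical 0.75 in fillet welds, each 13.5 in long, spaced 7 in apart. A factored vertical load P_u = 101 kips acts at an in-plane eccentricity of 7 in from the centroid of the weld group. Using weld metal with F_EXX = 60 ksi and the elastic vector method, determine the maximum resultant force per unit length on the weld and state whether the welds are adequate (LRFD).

f_max ≈ 9.57 kip/in; adequate

Total weld length L_w = 27 in. Treat welds as unit-width lines.
Polar moment about centroid: J = 2[d³/12 + d(b/2)²] = 2[13.5³/12 + 13.5×3.5²] = 740.8 in³.
Direct shear f_v = P/L_w = 101 / 27 = 3.741 kip/in (vertical).
Torsion M = P·e = 101 × 7 = 707 kip·in.
Critical point at (x, y) = (3.5, 6.75) from centroid. f_tx = M·y/J = 6.442 kip/in; f_ty = M·x/J = 3.34 kip/in.
Resultant f_max = √[f_tx² + (f_v + f_ty)²] = √[6.442² + (3.741 + 3.34)²] = 9.573 kip/in.
Capacity per unit length: φr_n = 0.75 × 0.6 × 60 × (0.707 × 0.75) = 14.32 kip/in.
9.573 ≤ 14.32 → adequate.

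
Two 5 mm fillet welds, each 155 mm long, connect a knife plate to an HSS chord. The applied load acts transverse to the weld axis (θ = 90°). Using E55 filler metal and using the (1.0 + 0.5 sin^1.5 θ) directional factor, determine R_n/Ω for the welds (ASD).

R_n/Ω ≈ 271 kN

E55XX → F_EXX = 550 MPa.
t_e = 0.707 × 5 = 3.535 mm; A_we = 3.535 × 310 = 1096 mm².
Directional factor: 1.0 + 0.5 sin^1.5(90°) = 1.5.
F_nw = 0.6 × 550 × 1.5 = 495 MPa.
R_n/Ω = (495 × 1096) / 2.0 × 10⁻³ = 271.2 kN.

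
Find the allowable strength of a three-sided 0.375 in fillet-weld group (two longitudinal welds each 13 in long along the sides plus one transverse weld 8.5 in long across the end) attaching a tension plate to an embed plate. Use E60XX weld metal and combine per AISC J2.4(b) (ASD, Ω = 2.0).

R_n/Ω ≈ 166 kips

E60XX → F_EXX = 60 ksi.
t_e = 0.707 × 0.375 = 0.2651 in.
R_nwl = 0.6 × 60 × 0.2651 × 26 = 248.2 kips (longitudinal, 2 welds).
R_nwt = 0.6 × 60 × 0.2651 × 8.5 = 81.13 kips (transverse, base value).
(i) R_nwl + R_nwt = 329.3 kips; (ii) 0.85 R_nwl + 1.5 R_nwt = 332.6 kips.
R_n = max = 332.6 kips [governs: (ii)]; R_n/Ω = 166.3 kips.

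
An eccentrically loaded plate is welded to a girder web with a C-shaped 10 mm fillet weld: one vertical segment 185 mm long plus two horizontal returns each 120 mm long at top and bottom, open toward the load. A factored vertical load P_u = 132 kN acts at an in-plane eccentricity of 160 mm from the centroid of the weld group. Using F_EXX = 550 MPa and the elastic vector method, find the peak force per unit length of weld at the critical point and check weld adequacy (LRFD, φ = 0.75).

f_max ≈ 1060 N/mm; adequate

Total weld length L_w = 425 mm. Treat welds as unit-width lines.
Centroid: x̄ = 2×120×60 / 425 = 33.88 mm from the vertical weld.
Polar moment about centroid: J = I_x + I_y = [185³/12 + 2×120×92.5²] + [185×33.88² + 2(120³/12 + 120×26.12²)] = 3245000 mm³.
Direct shear f_v = P/L_w = 132×10³ / 425 = 310.6 N/mm (vertical).
Torsion M = P·e = 132×10³ × 160 = 21120000 N·mm.
Critical point at (x, y) = (86.12, 92.5) from centroid. f_tx = M·y/J = 602 N/mm; f_ty = M·x/J = 560.5 N/mm.
Resultant f_max = √[f_tx² + (f_v + f_ty)²] = √[602² + (310.6 + 560.5)²] = 1059 N/mm.
Capacity per unit length: φr_n = 0.75 × 0.6 × 550 × (0.707 × 10) = 1750 N/mm.
1059 ≤ 1750 → adequate.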